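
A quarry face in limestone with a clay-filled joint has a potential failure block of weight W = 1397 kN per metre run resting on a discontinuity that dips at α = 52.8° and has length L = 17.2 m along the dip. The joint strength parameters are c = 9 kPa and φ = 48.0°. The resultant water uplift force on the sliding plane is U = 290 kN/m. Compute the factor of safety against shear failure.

Resolving the block weight along and normal to the plane and applying the Mohr–Coulomb strength on the joint:
N' = W cosα − U = 1397·cos52.8° − 290 = 554.6 kN/m
Driving force T = W sinα = 1397·sin52.8° = 1112.8 kN/m
Resisting force R = c·L + N'·tanφ = 9·17.2 + 554.6·tan48.0° = 154.8 + 616.0 = 770.8 kN/m
FS = R / T = 770.8 / 1112.8 = 0.693

FS = 0.69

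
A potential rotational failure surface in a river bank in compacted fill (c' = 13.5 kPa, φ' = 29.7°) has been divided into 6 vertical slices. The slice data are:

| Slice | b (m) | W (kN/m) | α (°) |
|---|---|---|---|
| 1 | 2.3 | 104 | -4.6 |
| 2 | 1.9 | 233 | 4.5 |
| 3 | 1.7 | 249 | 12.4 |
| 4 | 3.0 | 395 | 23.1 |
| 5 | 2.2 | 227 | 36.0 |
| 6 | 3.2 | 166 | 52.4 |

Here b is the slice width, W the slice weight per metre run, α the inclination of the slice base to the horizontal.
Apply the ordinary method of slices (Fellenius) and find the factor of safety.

Ordinary method of slices: FS = Σ[c'·Δl_i + (W_i cosα_i)·tanφ'] / Σ W_i sinα_i, with Δl_i = b_i / cosα_i.
Slice 1: Δl = 2.3/cos(-4.6°) = 2.307 m; N'_1 = 104·cos(-4.6°) = 103.7; c'Δl = 31.15; W sinα = -8.3
Slice 2: Δl = 1.9/cos4.5° = 1.906 m; N'_2 = 233·cos4.5° = 232.3; c'Δl = 25.73; W sinα = 18.3
Slice 3: Δl = 1.7/cos12.4° = 1.741 m; N'_3 = 249·cos12.4° = 243.2; c'Δl = 23.50; W sinα = 53.5
Slice 4: Δl = 3.0/cos23.1° = 3.262 m; N'_4 = 395·cos23.1° = 363.3; c'Δl = 44.03; W sinα = 155.0
Slice 5: Δl = 2.2/cos36.0° = 2.719 m; N'_5 = 227·cos36.0° = 183.6; c'Δl = 36.71; W sinα = 133.4
Slice 6: Δl = 3.2/cos52.4° = 5.245 m; N'_6 = 166·cos52.4° = 101.3; c'Δl = 70.80; W sinα = 131.5
Σc'Δl = 231.9 kN/m; ΣN' = 1227.4 kN/m; ΣW sinα = 483.3 kN/m
Resisting = 231.9 + 1227.4·tan29.7° = 231.9 + 700.1 = 932.0 kN/m
FS = 932.0 / 483.3 = 1.928

FS = 1.93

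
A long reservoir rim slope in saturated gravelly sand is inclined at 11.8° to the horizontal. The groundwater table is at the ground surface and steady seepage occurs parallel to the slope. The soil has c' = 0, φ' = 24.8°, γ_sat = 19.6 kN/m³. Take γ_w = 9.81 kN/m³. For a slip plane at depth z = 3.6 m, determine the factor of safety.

With seepage parallel to the slope and the water table at the surface, the effective normal stress on the slip plane uses the buoyant unit weight γ' = γ_sat − γ_w while the driving shear stress uses γ_sat:
FS = [c' + γ' z cos²β tanφ'] / [γ_sat z sinβ cosβ]
(For c' = 0 this reduces to FS = (γ'/γ_sat)·tanφ'/tanβ.)
γ' = 19.6 − 9.81 = 9.79 kN/m³
Numerator = 0.0 + 9.79·3.6·cos²11.8°·tan24.8° = 0.0 + 9.79·3.6·0.9582·0.4621 = 15.604 kPa
Denominator = 19.6·3.6·sin11.8°·cos11.8° = 19.6·3.6·0.2045·0.9789 = 14.124 kPa
FS = 15.604 / 14.124 = 1.105

FS = 1.10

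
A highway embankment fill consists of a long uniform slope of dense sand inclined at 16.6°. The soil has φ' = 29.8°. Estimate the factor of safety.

FS = 1.92

For a dry cohesionless infinite slope the factor of safety is FS = tanφ' / tanβ.
FS = tan29.8° / tan16.6° = 0.5727 / 0.2981 = 1.921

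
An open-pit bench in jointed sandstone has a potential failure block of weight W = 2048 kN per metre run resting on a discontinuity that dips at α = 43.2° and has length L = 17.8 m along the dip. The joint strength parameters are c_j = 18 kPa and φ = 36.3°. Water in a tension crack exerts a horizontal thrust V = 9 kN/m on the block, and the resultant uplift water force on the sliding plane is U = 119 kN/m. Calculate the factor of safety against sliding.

FS = 0.94

Resolving the block weight along and normal to the plane and applying the Mohr–Coulomb strength on the joint:
N' = W cosα − U − V sinα = 2048·cos43.2° − 119 − 9·sin43.2° = 1367.8 kN/m
Driving force T = W sinα + V cosα = 2048·sin43.2° + 9·cos43.2° = 1408.5 kN/m
Resisting force R = c_j·L + N'·tanφ = 18·17.8 + 1367.8·tan36.3° = 320.4 + 1004.7 = 1325.1 kN/m
FS = R / T = 1325.1 / 1408.5 = 0.941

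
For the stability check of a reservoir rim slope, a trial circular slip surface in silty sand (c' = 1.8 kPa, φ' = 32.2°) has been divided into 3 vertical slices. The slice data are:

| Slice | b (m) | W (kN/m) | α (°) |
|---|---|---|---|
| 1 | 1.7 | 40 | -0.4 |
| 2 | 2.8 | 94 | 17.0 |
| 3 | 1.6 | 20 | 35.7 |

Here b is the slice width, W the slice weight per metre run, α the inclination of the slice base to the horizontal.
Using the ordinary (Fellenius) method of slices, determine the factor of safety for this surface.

Ordinary method of slices: FS = Σ[c'·Δl_i + (W_i cosα_i)·tanφ'] / Σ W_i sinα_i, with Δl_i = b_i / cosα_i.
Slice 1: Δl = 1.7/cos(-0.4°) = 1.700 m; N'_1 = 40·cos(-0.4°) = 40.0; c'Δl = 3.06; W sinα = -0.3
Slice 2: Δl = 2.8/cos17.0° = 2.928 m; N'_2 = 94·cos17.0° = 89.9; c'Δl = 5.27; W sinα = 27.5
Slice 3: Δl = 1.6/cos35.7° = 1.970 m; N'_3 = 20·cos35.7° = 16.2; c'Δl = 3.55; W sinα = 11.7
Σc'Δl = 11.9 kN/m; ΣN' = 146.1 kN/m; ΣW sinα = 38.9 kN/m
Resisting = 11.9 + 146.1·tan32.2° = 11.9 + 92.0 = 103.9 kN/m
FS = 103.9 / 38.9 = 2.673

FS = 2.67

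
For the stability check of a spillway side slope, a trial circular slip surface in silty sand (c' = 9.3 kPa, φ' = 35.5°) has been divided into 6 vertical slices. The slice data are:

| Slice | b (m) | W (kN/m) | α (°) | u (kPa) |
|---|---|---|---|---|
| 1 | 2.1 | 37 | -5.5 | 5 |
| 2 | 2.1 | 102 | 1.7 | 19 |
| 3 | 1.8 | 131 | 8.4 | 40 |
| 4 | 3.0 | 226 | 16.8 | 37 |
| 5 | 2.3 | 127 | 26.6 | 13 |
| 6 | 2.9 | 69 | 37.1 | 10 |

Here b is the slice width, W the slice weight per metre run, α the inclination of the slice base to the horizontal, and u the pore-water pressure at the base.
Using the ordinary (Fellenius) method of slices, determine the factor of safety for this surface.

Ordinary method of slices: FS = Σ[c'·Δl_i + (W_i cosα_i − u_i·Δl_i)·tanφ'] / Σ W_i sinα_i, with Δl_i = b_i / cosα_i.
Slice 1: Δl = 2.1/cos(-5.5°) = 2.110 m; N'_1 = 37·cos(-5.5°) − 5·2.110 = 26.3; c'Δl = 19.62; W sinα = -3.5
Slice 2: Δl = 2.1/cos1.7° = 2.101 m; N'_2 = 102·cos1.7° − 19·2.101 = 62.0; c'Δl = 19.54; W sinα = 3.0
Slice 3: Δl = 1.8/cos8.4° = 1.820 m; N'_3 = 131·cos8.4° − 40·1.820 = 56.8; c'Δl = 16.92; W sinα = 19.1
Slice 4: Δl = 3.0/cos16.8° = 3.134 m; N'_4 = 226·cos16.8° − 37·3.134 = 100.4; c'Δl = 29.14; W sinα = 65.3
Slice 5: Δl = 2.3/cos26.6° = 2.572 m; N'_5 = 127·cos26.6° − 13·2.572 = 80.1; c'Δl = 23.92; W sinα = 56.9
Slice 6: Δl = 2.9/cos37.1° = 3.636 m; N'_6 = 69·cos37.1° − 10·3.636 = 18.7; c'Δl = 33.81; W sinα = 41.6
Σc'Δl = 143.0 kN/m; ΣN' = 344.3 kN/m; ΣW sinα = 182.4 kN/m
Resisting = 143.0 + 344.3·tan35.5° = 143.0 + 245.6 = 388.6 kN/m
FS = 388.6 / 182.4 = 2.130

FS = 2.13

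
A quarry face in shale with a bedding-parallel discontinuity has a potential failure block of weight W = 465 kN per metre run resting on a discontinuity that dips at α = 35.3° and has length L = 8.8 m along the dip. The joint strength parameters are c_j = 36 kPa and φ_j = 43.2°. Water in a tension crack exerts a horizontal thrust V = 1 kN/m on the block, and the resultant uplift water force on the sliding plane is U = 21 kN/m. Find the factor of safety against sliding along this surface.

FS = 2.42

Resolving the block weight along and normal to the plane and applying the Mohr–Coulomb strength on the joint:
N' = W cosα − U − V sinα = 465·cos35.3° − 21 − 1·sin35.3° = 357.9 kN/m
Driving force T = W sinα + V cosα = 465·sin35.3° + 1·cos35.3° = 269.5 kN/m
Resisting force R = c_j·L + N'·tanφ_j = 36·8.8 + 357.9·tan43.2° = 316.8 + 336.1 = 652.9 kN/m
FS = R / T = 652.9 / 269.5 = 2.423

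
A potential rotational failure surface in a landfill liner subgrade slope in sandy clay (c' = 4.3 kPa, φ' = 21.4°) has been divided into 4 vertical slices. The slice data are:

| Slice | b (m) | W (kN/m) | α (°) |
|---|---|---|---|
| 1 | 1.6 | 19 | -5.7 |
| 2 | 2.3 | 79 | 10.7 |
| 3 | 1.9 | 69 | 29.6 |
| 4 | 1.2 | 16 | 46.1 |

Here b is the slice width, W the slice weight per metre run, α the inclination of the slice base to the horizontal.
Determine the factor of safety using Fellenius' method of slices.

Ordinary method of slices: FS = Σ[c'·Δl_i + (W_i cosα_i)·tanφ'] / Σ W_i sinα_i, with Δl_i = b_i / cosα_i.
Slice 1: Δl = 1.6/cos(-5.7°) = 1.608 m; N'_1 = 19·cos(-5.7°) = 18.9; c'Δl = 6.91; W sinα = -1.9
Slice 2: Δl = 2.3/cos10.7° = 2.341 m; N'_2 = 79·cos10.7° = 77.6; c'Δl = 10.07; W sinα = 14.7
Slice 3: Δl = 1.9/cos29.6° = 2.185 m; N'_3 = 69·cos29.6° = 60.0; c'Δl = 9.40; W sinα = 34.1
Slice 4: Δl = 1.2/cos46.1° = 1.731 m; N'_4 = 16·cos46.1° = 11.1; c'Δl = 7.44; W sinα = 11.5
Σc'Δl = 33.8 kN/m; ΣN' = 167.6 kN/m; ΣW sinα = 58.4 kN/m
Resisting = 33.8 + 167.6·tan21.4° = 33.8 + 65.7 = 99.5 kN/m
FS = 99.5 / 58.4 = 1.704

FS = 1.70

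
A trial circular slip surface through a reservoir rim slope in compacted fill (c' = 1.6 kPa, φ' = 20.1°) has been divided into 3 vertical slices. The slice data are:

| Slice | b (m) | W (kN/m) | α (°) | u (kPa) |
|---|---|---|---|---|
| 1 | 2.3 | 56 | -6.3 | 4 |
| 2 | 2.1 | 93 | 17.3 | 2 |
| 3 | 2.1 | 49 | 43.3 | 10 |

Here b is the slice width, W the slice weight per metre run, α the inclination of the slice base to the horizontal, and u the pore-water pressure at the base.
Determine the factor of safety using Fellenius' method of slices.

FS = 1.13

Ordinary method of slices: FS = Σ[c'·Δl_i + (W_i cosα_i − u_i·Δl_i)·tanφ'] / Σ W_i sinα_i, with Δl_i = b_i / cosα_i.
Slice 1: Δl = 2.3/cos(-6.3°) = 2.314 m; N'_1 = 56·cos(-6.3°) − 4·2.314 = 46.4; c'Δl = 3.70; W sinα = -6.1
Slice 2: Δl = 2.1/cos17.3° = 2.200 m; N'_2 = 93·cos17.3° − 2·2.200 = 84.4; c'Δl = 3.52; W sinα = 27.7
Slice 3: Δl = 2.1/cos43.3° = 2.886 m; N'_3 = 49·cos43.3° − 10·2.886 = 6.8; c'Δl = 4.62; W sinα = 33.6
Σc'Δl = 11.8 kN/m; ΣN' = 137.6 kN/m; ΣW sinα = 55.1 kN/m
Resisting = 11.8 + 137.6·tan20.1° = 11.8 + 50.4 = 62.2 kN/m
FS = 62.2 / 55.1 = 1.128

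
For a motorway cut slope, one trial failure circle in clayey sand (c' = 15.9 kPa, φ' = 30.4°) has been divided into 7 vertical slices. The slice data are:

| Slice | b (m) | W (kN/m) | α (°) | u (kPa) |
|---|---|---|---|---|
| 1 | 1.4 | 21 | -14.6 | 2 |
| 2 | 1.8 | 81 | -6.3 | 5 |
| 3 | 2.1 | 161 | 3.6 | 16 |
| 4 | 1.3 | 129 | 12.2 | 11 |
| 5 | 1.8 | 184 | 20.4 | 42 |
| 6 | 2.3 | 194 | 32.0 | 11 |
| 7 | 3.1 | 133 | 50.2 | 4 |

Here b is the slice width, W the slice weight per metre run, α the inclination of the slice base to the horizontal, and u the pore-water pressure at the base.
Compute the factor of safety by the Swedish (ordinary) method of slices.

FS = 2.12

Ordinary method of slices: FS = Σ[c'·Δl_i + (W_i cosα_i − u_i·Δl_i)·tanφ'] / Σ W_i sinα_i, with Δl_i = b_i / cosα_i.
Slice 1: Δl = 1.4/cos(-14.6°) = 1.447 m; N'_1 = 21·cos(-14.6°) − 2·1.447 = 17.4; c'Δl = 23.00; W sinα = -5.3
Slice 2: Δl = 1.8/cos(-6.3°) = 1.811 m; N'_2 = 81·cos(-6.3°) − 5·1.811 = 71.5; c'Δl = 28.79; W sinα = -8.9
Slice 3: Δl = 2.1/cos3.6° = 2.104 m; N'_3 = 161·cos3.6° − 16·2.104 = 127.0; c'Δl = 33.46; W sinα = 10.1
Slice 4: Δl = 1.3/cos12.2° = 1.330 m; N'_4 = 129·cos12.2° − 11·1.330 = 111.5; c'Δl = 21.15; W sinα = 27.3
Slice 5: Δl = 1.8/cos20.4° = 1.920 m; N'_5 = 184·cos20.4° − 42·1.920 = 91.8; c'Δl = 30.54; W sinα = 64.1
Slice 6: Δl = 2.3/cos32.0° = 2.712 m; N'_6 = 194·cos32.0° − 11·2.712 = 134.7; c'Δl = 43.12; W sinα = 102.8
Slice 7: Δl = 3.1/cos50.2° = 4.843 m; N'_7 = 133·cos50.2° − 4·4.843 = 65.8; c'Δl = 77.00; W sinα = 102.2
Σc'Δl = 257.1 kN/m; ΣN' = 619.6 kN/m; ΣW sinα = 292.3 kN/m
Resisting = 257.1 + 619.6·tan30.4° = 257.1 + 363.5 = 620.6 kN/m
FS = 620.6 / 292.3 = 2.123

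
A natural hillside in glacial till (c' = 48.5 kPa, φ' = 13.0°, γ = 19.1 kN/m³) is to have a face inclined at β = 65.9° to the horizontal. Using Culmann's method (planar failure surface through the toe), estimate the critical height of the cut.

Culmann's analysis gives the critical failure plane at α_cr = (β + φ')/2 = (65.9 + 13.0)/2 = 39.5°, and the critical height
H_c = (4c'/γ) · sinβ cosφ' / [1 − cos(β − φ')]
    = (4·48.5/19.1) · sin65.9°·cos13.0° / [1 − cos(52.9°)]
    = 10.157 · 0.9128·0.9744 / [1 − 0.6032]
    = 10.157 · 0.8894 / 0.3968
    = 22.77 m

H_c = 22.77 m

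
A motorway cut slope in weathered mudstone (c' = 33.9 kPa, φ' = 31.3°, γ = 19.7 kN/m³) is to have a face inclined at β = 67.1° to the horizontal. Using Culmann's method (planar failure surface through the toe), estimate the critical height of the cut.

Culmann's analysis gives the critical failure plane at α_cr = (β + φ')/2 = (67.1 + 31.3)/2 = 49.2°, and the critical height
H_c = (4c'/γ) · sinβ cosφ' / [1 − cos(β − φ')]
    = (4·33.9/19.7) · sin67.1°·cos31.3° / [1 − cos(35.8°)]
    = 6.883 · 0.9212·0.8545 / [1 − 0.8111]
    = 6.883 · 0.7871 / 0.1889
    = 28.68 m

H_c = 28.68 m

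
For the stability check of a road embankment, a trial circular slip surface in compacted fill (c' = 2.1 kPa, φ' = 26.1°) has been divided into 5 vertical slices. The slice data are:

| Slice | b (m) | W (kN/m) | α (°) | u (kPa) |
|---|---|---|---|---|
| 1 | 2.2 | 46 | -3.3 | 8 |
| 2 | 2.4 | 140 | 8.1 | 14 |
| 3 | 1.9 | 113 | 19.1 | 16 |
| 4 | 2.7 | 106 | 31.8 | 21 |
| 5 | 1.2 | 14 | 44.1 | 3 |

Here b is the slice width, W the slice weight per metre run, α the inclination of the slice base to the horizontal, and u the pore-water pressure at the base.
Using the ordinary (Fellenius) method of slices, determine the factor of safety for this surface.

Ordinary method of slices: FS = Σ[c'·Δl_i + (W_i cosα_i − u_i·Δl_i)·tanφ'] / Σ W_i sinα_i, with Δl_i = b_i / cosα_i.
Slice 1: Δl = 2.2/cos(-3.3°) = 2.204 m; N'_1 = 46·cos(-3.3°) − 8·2.204 = 28.3; c'Δl = 4.63; W sinα = -2.6
Slice 2: Δl = 2.4/cos8.1° = 2.424 m; N'_2 = 140·cos8.1° − 14·2.424 = 104.7; c'Δl = 5.09; W sinα = 19.7
Slice 3: Δl = 1.9/cos19.1° = 2.011 m; N'_3 = 113·cos19.1° − 16·2.011 = 74.6; c'Δl = 4.22; W sinα = 37.0
Slice 4: Δl = 2.7/cos31.8° = 3.177 m; N'_4 = 106·cos31.8° − 21·3.177 = 23.4; c'Δl = 6.67; W sinα = 55.9
Slice 5: Δl = 1.2/cos44.1° = 1.671 m; N'_5 = 14·cos44.1° − 3·1.671 = 5.0; c'Δl = 3.51; W sinα = 9.7
Σc'Δl = 24.1 kN/m; ΣN' = 236.0 kN/m; ΣW sinα = 119.7 kN/m
Resisting = 24.1 + 236.0·tan26.1° = 24.1 + 115.6 = 139.7 kN/m
FS = 139.7 / 119.7 = 1.168

FS = 1.17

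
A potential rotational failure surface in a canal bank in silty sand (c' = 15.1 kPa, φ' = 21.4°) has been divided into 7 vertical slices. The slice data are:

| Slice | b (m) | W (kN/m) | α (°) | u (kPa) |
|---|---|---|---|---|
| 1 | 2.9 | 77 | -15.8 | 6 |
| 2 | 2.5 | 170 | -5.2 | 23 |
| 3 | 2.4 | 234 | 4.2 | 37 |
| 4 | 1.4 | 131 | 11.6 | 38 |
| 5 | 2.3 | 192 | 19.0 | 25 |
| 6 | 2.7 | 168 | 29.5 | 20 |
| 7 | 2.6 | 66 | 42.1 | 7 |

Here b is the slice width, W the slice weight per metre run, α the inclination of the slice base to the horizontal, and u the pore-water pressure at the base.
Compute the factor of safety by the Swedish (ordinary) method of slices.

FS = 2.64

Ordinary method of slices: FS = Σ[c'·Δl_i + (W_i cosα_i − u_i·Δl_i)·tanφ'] / Σ W_i sinα_i, with Δl_i = b_i / cosα_i.
Slice 1: Δl = 2.9/cos(-15.8°) = 3.014 m; N'_1 = 77·cos(-15.8°) − 6·3.014 = 56.0; c'Δl = 45.51; W sinα = -21.0
Slice 2: Δl = 2.5/cos(-5.2°) = 2.510 m; N'_2 = 170·cos(-5.2°) − 23·2.510 = 111.6; c'Δl = 37.91; W sinα = -15.4
Slice 3: Δl = 2.4/cos4.2° = 2.406 m; N'_3 = 234·cos4.2° − 37·2.406 = 144.3; c'Δl = 36.34; W sinα = 17.1
Slice 4: Δl = 1.4/cos11.6° = 1.429 m; N'_4 = 131·cos11.6° − 38·1.429 = 74.0; c'Δl = 21.58; W sinα = 26.3
Slice 5: Δl = 2.3/cos19.0° = 2.433 m; N'_5 = 192·cos19.0° − 25·2.433 = 120.7; c'Δl = 36.73; W sinα = 62.5
Slice 6: Δl = 2.7/cos29.5° = 3.102 m; N'_6 = 168·cos29.5° − 20·3.102 = 84.2; c'Δl = 46.84; W sinα = 82.7
Slice 7: Δl = 2.6/cos42.1° = 3.504 m; N'_7 = 66·cos42.1° − 7·3.504 = 24.4; c'Δl = 52.91; W sinα = 44.2
Σc'Δl = 277.8 kN/m; ΣN' = 615.3 kN/m; ΣW sinα = 196.6 kN/m
Resisting = 277.8 + 615.3·tan21.4° = 277.8 + 241.1 = 518.9 kN/m
FS = 518.9 / 196.6 = 2.640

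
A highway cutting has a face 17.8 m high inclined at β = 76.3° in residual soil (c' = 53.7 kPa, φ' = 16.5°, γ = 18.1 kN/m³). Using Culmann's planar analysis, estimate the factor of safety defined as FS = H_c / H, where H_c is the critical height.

FS = 1.25

H_c = (4c'/γ) · sinβ cosφ' / [1 − cos(β − φ')]
    = (4·53.7/18.1) · sin76.3°·cos16.5° / [1 − cos59.8°]
    = 11.867 · 0.9315 / 0.4970 = 22.24 m
FS = H_c / H = 22.24 / 17.8 = 1.250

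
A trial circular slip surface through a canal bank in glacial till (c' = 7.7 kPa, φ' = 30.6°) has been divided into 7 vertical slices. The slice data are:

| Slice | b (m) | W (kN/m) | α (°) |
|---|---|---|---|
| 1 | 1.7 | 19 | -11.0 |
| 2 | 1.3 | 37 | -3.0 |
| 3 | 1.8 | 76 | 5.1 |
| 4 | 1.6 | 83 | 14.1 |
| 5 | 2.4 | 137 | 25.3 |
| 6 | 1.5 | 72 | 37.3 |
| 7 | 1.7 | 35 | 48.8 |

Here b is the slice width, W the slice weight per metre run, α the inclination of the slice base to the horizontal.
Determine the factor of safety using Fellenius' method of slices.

Ordinary method of slices: FS = Σ[c'·Δl_i + (W_i cosα_i)·tanφ'] / Σ W_i sinα_i, with Δl_i = b_i / cosα_i.
Slice 1: Δl = 1.7/cos(-11.0°) = 1.732 m; N'_1 = 19·cos(-11.0°) = 18.7; c'Δl = 13.34; W sinα = -3.6
Slice 2: Δl = 1.3/cos(-3.0°) = 1.302 m; N'_2 = 37·cos(-3.0°) = 36.9; c'Δl = 10.02; W sinα = -1.9
Slice 3: Δl = 1.8/cos5.1° = 1.807 m; N'_3 = 76·cos5.1° = 75.7; c'Δl = 13.92; W sinα = 6.8
Slice 4: Δl = 1.6/cos14.1° = 1.650 m; N'_4 = 83·cos14.1° = 80.5; c'Δl = 12.70; W sinα = 20.2
Slice 5: Δl = 2.4/cos25.3° = 2.655 m; N'_5 = 137·cos25.3° = 123.9; c'Δl = 20.44; W sinα = 58.5
Slice 6: Δl = 1.5/cos37.3° = 1.886 m; N'_6 = 72·cos37.3° = 57.3; c'Δl = 14.52; W sinα = 43.6
Slice 7: Δl = 1.7/cos48.8° = 2.581 m; N'_7 = 35·cos48.8° = 23.1; c'Δl = 19.87; W sinα = 26.3
Σc'Δl = 104.8 kN/m; ΣN' = 416.0 kN/m; ΣW sinα = 149.9 kN/m
Resisting = 104.8 + 416.0·tan30.6° = 104.8 + 246.0 = 350.8 kN/m
FS = 350.8 / 149.9 = 2.340

FS = 2.34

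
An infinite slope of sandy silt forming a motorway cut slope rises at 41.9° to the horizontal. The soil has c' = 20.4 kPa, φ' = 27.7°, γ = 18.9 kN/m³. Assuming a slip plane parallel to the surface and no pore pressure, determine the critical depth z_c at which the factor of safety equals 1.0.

z_c = 5.23 m

Setting FS = 1.00 in FS = [c' + γz cos²β tanφ'] / [γz sinβ cosβ] and solving for z:
z = c' / [γ cosβ (FS·sinβ − cosβ·tanφ')]
  = 20.4 / [18.9·cos41.9°·(1.00·sin41.9° − cos41.9°·tan27.7°)]
  = 20.4 / [18.9·0.7443·(1.00·0.6678 − 0.7443·0.5250)]
  = 20.4 / 3.8975 = 5.234 m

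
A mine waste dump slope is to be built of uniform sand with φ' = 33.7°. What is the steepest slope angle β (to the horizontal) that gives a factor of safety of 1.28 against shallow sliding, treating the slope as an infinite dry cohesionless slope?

β = 27.5°

For an infinite dry cohesionless slope FS = tanφ'/tanβ, so tanβ = tanφ' / FS.
tanβ = tan33.7° / 1.28 = 0.6669 / 1.28 = 0.5210
β = arctan(0.5210) = 27.52°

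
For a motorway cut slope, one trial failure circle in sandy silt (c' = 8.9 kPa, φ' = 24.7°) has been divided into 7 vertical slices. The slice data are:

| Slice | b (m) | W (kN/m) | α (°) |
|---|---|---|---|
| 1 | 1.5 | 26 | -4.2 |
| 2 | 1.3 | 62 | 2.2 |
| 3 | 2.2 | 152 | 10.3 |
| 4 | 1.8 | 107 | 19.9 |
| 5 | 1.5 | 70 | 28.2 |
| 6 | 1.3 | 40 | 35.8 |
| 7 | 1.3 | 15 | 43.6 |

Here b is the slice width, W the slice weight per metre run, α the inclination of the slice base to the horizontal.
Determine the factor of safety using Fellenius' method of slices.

Ordinary method of slices: FS = Σ[c'·Δl_i + (W_i cosα_i)·tanφ'] / Σ W_i sinα_i, with Δl_i = b_i / cosα_i.
Slice 1: Δl = 1.5/cos(-4.2°) = 1.504 m; N'_1 = 26·cos(-4.2°) = 25.9; c'Δl = 13.39; W sinα = -1.9
Slice 2: Δl = 1.3/cos2.2° = 1.301 m; N'_2 = 62·cos2.2° = 62.0; c'Δl = 11.58; W sinα = 2.4
Slice 3: Δl = 2.2/cos10.3° = 2.236 m; N'_3 = 152·cos10.3° = 149.6; c'Δl = 19.90; W sinα = 27.2
Slice 4: Δl = 1.8/cos19.9° = 1.914 m; N'_4 = 107·cos19.9° = 100.6; c'Δl = 17.04; W sinα = 36.4
Slice 5: Δl = 1.5/cos28.2° = 1.702 m; N'_5 = 70·cos28.2° = 61.7; c'Δl = 15.15; W sinα = 33.1
Slice 6: Δl = 1.3/cos35.8° = 1.603 m; N'_6 = 40·cos35.8° = 32.4; c'Δl = 14.27; W sinα = 23.4
Slice 7: Δl = 1.3/cos43.6° = 1.795 m; N'_7 = 15·cos43.6° = 10.9; c'Δl = 15.98; W sinα = 10.3
Σc'Δl = 107.3 kN/m; ΣN' = 443.0 kN/m; ΣW sinα = 130.9 kN/m
Resisting = 107.3 + 443.0·tan24.7° = 107.3 + 203.8 = 311.1 kN/m
FS = 311.1 / 130.9 = 2.376

FS = 2.38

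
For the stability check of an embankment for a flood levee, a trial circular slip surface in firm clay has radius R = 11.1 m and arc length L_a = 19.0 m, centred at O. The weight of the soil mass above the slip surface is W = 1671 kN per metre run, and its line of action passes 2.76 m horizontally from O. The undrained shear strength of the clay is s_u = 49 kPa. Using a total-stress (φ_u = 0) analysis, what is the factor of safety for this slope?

FS = 2.24

Taking moments about the centre O, the resisting moment is provided by the undrained shear strength acting along the arc:
M_R = s_u·L_a·R = 49·19.00·11.1 = 10334.1 kN·m/m
M_D = W·d = 1671·2.76 = 4612.0 kN·m/m
FS = M_R / M_D = 10334.1 / 4612.0 = 2.241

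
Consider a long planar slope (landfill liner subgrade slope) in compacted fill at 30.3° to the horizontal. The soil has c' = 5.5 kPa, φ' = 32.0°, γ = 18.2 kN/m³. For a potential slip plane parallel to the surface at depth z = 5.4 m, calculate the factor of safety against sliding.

For an infinite slope with a slip plane parallel to the surface (no pore pressure): FS = [c' + γz cos²β tanφ'] / [γz sinβ cosβ].
γz = 18.2·5.4 = 98.28 kN/m²
Numerator = 5.5 + 98.28·cos²30.3°·tan32.0° = 5.5 + 98.28·0.7455·0.6249 = 51.280 kPa
Denominator = 98.28·sin30.3°·cos30.3° = 98.28·0.5045·0.8634 = 42.811 kPa
FS = 51.280 / 42.811 = 1.198

FS = 1.20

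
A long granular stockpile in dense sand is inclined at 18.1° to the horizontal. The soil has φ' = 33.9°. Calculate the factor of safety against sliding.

FS = 2.06

For a dry cohesionless infinite slope the factor of safety is FS = tanφ' / tanβ.
FS = tan33.9° / tan18.1° = 0.6720 / 0.3269 = 2.056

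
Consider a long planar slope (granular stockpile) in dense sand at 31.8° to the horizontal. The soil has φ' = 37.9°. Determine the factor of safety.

FS = 1.26

For a dry cohesionless infinite slope the factor of safety is FS = tanφ' / tanβ.
FS = tan37.9° / tan31.8° = 0.7785 / 0.6200 = 1.256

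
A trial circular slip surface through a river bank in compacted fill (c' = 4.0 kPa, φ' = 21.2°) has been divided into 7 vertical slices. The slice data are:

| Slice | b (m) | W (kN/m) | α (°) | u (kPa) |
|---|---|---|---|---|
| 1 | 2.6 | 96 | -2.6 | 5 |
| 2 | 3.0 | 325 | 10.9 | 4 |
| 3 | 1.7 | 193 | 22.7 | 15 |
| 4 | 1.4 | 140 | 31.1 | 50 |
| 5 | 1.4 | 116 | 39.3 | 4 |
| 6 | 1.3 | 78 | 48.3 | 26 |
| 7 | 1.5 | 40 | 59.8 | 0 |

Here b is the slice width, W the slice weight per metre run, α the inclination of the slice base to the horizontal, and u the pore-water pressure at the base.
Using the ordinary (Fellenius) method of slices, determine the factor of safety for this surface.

Ordinary method of slices: FS = Σ[c'·Δl_i + (W_i cosα_i − u_i·Δl_i)·tanφ'] / Σ W_i sinα_i, with Δl_i = b_i / cosα_i.
Slice 1: Δl = 2.6/cos(-2.6°) = 2.603 m; N'_1 = 96·cos(-2.6°) − 5·2.603 = 82.9; c'Δl = 10.41; W sinα = -4.4
Slice 2: Δl = 3.0/cos10.9° = 3.055 m; N'_2 = 325·cos10.9° − 4·3.055 = 306.9; c'Δl = 12.22; W sinα = 61.5
Slice 3: Δl = 1.7/cos22.7° = 1.843 m; N'_3 = 193·cos22.7° − 15·1.843 = 150.4; c'Δl = 7.37; W sinα = 74.5
Slice 4: Δl = 1.4/cos31.1° = 1.635 m; N'_4 = 140·cos31.1° − 50·1.635 = 38.1; c'Δl = 6.54; W sinα = 72.3
Slice 5: Δl = 1.4/cos39.3° = 1.809 m; N'_5 = 116·cos39.3° − 4·1.809 = 82.5; c'Δl = 7.24; W sinα = 73.5
Slice 6: Δl = 1.3/cos48.3° = 1.954 m; N'_6 = 78·cos48.3° − 26·1.954 = 1.1; c'Δl = 7.82; W sinα = 58.2
Slice 7: Δl = 1.5/cos59.8° = 2.982 m; N'_7 = 40·cos59.8° − 0·2.982 = 20.1; c'Δl = 11.93; W sinα = 34.6
Σc'Δl = 63.5 kN/m; ΣN' = 682.1 kN/m; ΣW sinα = 370.2 kN/m
Resisting = 63.5 + 682.1·tan21.2° = 63.5 + 264.6 = 328.1 kN/m
FS = 328.1 / 370.2 = 0.886

FS = 0.89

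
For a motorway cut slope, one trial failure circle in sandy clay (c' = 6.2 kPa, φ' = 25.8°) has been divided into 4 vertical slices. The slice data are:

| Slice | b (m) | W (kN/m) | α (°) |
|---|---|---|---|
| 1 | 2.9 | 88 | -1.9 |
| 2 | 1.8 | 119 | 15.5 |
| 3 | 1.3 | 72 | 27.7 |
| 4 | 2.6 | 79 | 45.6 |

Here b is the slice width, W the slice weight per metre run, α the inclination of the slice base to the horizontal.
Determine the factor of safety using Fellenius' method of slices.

Ordinary method of slices: FS = Σ[c'·Δl_i + (W_i cosα_i)·tanφ'] / Σ W_i sinα_i, with Δl_i = b_i / cosα_i.
Slice 1: Δl = 2.9/cos(-1.9°) = 2.902 m; N'_1 = 88·cos(-1.9°) = 88.0; c'Δl = 17.99; W sinα = -2.9
Slice 2: Δl = 1.8/cos15.5° = 1.868 m; N'_2 = 119·cos15.5° = 114.7; c'Δl = 11.58; W sinα = 31.8
Slice 3: Δl = 1.3/cos27.7° = 1.468 m; N'_3 = 72·cos27.7° = 63.7; c'Δl = 9.10; W sinα = 33.5
Slice 4: Δl = 2.6/cos45.6° = 3.716 m; N'_4 = 79·cos45.6° = 55.3; c'Δl = 23.04; W sinα = 56.4
Σc'Δl = 61.7 kN/m; ΣN' = 321.6 kN/m; ΣW sinα = 118.8 kN/m
Resisting = 61.7 + 321.6·tan25.8° = 61.7 + 155.5 = 217.2 kN/m
FS = 217.2 / 118.8 = 1.828

FS = 1.83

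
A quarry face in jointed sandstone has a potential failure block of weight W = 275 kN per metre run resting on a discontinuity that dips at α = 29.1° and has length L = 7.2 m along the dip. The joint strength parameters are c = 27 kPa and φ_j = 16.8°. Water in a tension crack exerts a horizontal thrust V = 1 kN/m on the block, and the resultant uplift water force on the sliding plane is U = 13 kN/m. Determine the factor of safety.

FS = 1.95

Resolving the block weight along and normal to the plane and applying the Mohr–Coulomb strength on the joint:
N' = W cosα − U − V sinα = 275·cos29.1° − 13 − 1·sin29.1° = 226.8 kN/m
Driving force T = W sinα + V cosα = 275·sin29.1° + 1·cos29.1° = 134.6 kN/m
Resisting force R = c·L + N'·tanφ_j = 27·7.2 + 226.8·tan16.8° = 194.4 + 68.5 = 262.9 kN/m
FS = R / T = 262.9 / 134.6 = 1.953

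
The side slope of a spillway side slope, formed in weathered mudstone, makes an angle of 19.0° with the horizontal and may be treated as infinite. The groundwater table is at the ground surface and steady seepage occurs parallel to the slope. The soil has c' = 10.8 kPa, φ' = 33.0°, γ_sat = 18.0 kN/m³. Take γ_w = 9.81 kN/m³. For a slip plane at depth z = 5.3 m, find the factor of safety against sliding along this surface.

With seepage parallel to the slope and the water table at the surface, the effective normal stress on the slip plane uses the buoyant unit weight γ' = γ_sat − γ_w while the driving shear stress uses γ_sat:
FS = [c' + γ' z cos²β tanφ'] / [γ_sat z sinβ cosβ]
γ' = 18.0 − 9.81 = 8.19 kN/m³
Numerator = 10.8 + 8.19·5.3·cos²19.0°·tan33.0° = 10.8 + 8.19·5.3·0.8940·0.6494 = 36.001 kPa
Denominator = 18.0·5.3·sin19.0°·cos19.0° = 18.0·5.3·0.3256·0.9455 = 29.367 kPa
FS = 36.001 / 29.367 = 1.226

FS = 1.23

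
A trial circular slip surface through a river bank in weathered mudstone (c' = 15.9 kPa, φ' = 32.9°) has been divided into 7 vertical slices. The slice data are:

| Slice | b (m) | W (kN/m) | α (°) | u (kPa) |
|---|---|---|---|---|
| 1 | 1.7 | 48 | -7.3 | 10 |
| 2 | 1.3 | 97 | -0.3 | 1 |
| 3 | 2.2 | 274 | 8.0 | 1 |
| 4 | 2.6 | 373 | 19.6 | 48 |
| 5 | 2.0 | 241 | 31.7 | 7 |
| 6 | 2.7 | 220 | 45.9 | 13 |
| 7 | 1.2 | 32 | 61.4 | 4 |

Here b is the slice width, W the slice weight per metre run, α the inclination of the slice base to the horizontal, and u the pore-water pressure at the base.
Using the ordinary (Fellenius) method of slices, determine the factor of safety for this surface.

Ordinary method of slices: FS = Σ[c'·Δl_i + (W_i cosα_i − u_i·Δl_i)·tanφ'] / Σ W_i sinα_i, with Δl_i = b_i / cosα_i.
Slice 1: Δl = 1.7/cos(-7.3°) = 1.714 m; N'_1 = 48·cos(-7.3°) − 10·1.714 = 30.5; c'Δl = 27.25; W sinα = -6.1
Slice 2: Δl = 1.3/cos(-0.3°) = 1.300 m; N'_2 = 97·cos(-0.3°) − 1·1.300 = 95.7; c'Δl = 20.67; W sinα = -0.5
Slice 3: Δl = 2.2/cos8.0° = 2.222 m; N'_3 = 274·cos8.0° − 1·2.222 = 269.1; c'Δl = 35.32; W sinα = 38.1
Slice 4: Δl = 2.6/cos19.6° = 2.760 m; N'_4 = 373·cos19.6° − 48·2.760 = 218.9; c'Δl = 43.88; W sinα = 125.1
Slice 5: Δl = 2.0/cos31.7° = 2.351 m; N'_5 = 241·cos31.7° − 7·2.351 = 188.6; c'Δl = 37.38; W sinα = 126.6
Slice 6: Δl = 2.7/cos45.9° = 3.880 m; N'_6 = 220·cos45.9° − 13·3.880 = 102.7; c'Δl = 61.69; W sinα = 158.0
Slice 7: Δl = 1.2/cos61.4° = 2.507 m; N'_7 = 32·cos61.4° − 4·2.507 = 5.3; c'Δl = 39.86; W sinα = 28.1
Σc'Δl = 266.1 kN/m; ΣN' = 910.7 kN/m; ΣW sinα = 469.4 kN/m
Resisting = 266.1 + 910.7·tan32.9° = 266.1 + 589.2 = 855.2 kN/m
FS = 855.2 / 469.4 = 1.822

FS = 1.82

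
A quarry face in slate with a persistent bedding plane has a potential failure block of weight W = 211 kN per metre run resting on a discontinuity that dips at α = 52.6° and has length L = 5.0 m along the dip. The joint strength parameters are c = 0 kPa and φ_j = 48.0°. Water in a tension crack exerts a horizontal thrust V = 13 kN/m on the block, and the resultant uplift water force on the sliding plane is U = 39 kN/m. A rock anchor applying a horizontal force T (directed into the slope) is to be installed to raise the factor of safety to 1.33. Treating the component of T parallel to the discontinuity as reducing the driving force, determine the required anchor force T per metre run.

T = 86 kN/m

Resolving forces along and normal to the sliding plane, with the horizontal anchor force T adding T·sinα to the effective normal force and T·cosα acting up the plane against the driving force:
FS = [cL + (W cosα − U − V sinα + T sinα) tanφ_j] / [W sinα + V cosα − T cosα]
Without the anchor: N' = 78.8 kN/m, driving T_d = 175.5 kN/m, resisting R = 0·5.0 + 78.8·tan48.0° = 87.5 kN/m, FS = 0.50.
Setting FS = 1.33 and solving for T:
1.33·(175.5 − T cos52.6°) = 87.5 + T sin52.6°·tan48.0°
T·(sin52.6°·tan48.0° + 1.33·cos52.6°) = 1.33·175.5 − 87.5
T·(0.7944·1.1106 + 1.33·0.6074) = 233.4 − 87.5 = 145.9
T·1.6901 = 145.9
T = 86.3 kN/m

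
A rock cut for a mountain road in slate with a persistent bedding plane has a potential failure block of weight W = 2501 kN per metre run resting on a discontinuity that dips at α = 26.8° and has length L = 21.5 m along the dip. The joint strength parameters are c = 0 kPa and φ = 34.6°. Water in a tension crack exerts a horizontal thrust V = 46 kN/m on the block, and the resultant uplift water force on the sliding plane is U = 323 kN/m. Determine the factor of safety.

FS = 1.11

Resolving the block weight along and normal to the plane and applying the Mohr–Coulomb strength on the joint:
N' = W cosα − U − V sinα = 2501·cos26.8° − 323 − 46·sin26.8° = 1888.6 kN/m
Driving force T = W sinα + V cosα = 2501·sin26.8° + 46·cos26.8° = 1168.7 kN/m
Resisting force R = c·L + N'·tanφ = 0·21.5 + 1888.6·tan34.6° = 0.0 + 1302.9 = 1302.9 kN/m
FS = R / T = 1302.9 / 1168.7 = 1.115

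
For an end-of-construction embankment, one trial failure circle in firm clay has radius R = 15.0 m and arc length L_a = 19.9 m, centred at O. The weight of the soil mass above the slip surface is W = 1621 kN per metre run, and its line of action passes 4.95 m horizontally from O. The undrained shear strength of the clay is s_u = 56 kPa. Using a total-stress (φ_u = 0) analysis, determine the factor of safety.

Taking moments about the centre O, the resisting moment is provided by the undrained shear strength acting along the arc:
M_R = s_u·L_a·R = 56·19.90·15.0 = 16716.0 kN·m/m
M_D = W·d = 1621·4.95 = 8024.0 kN·m/m
FS = M_R / M_D = 16716.0 / 8024.0 = 2.083

FS = 2.08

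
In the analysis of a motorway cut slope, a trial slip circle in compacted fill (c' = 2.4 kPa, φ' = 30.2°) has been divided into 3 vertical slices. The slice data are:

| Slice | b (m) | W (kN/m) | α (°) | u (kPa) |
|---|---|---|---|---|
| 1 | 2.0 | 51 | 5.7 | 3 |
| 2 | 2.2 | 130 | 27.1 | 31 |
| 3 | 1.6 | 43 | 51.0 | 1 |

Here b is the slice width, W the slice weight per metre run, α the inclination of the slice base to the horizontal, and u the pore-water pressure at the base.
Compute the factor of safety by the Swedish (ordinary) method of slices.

Ordinary method of slices: FS = Σ[c'·Δl_i + (W_i cosα_i − u_i·Δl_i)·tanφ'] / Σ W_i sinα_i, with Δl_i = b_i / cosα_i.
Slice 1: Δl = 2.0/cos5.7° = 2.010 m; N'_1 = 51·cos5.7° − 3·2.010 = 44.7; c'Δl = 4.82; W sinα = 5.1
Slice 2: Δl = 2.2/cos27.1° = 2.471 m; N'_2 = 130·cos27.1° − 31·2.471 = 39.1; c'Δl = 5.93; W sinα = 59.2
Slice 3: Δl = 1.6/cos51.0° = 2.542 m; N'_3 = 43·cos51.0° − 1·2.542 = 24.5; c'Δl = 6.10; W sinα = 33.4
Σc'Δl = 16.9 kN/m; ΣN' = 108.4 kN/m; ΣW sinα = 97.7 kN/m
Resisting = 16.9 + 108.4·tan30.2° = 16.9 + 63.1 = 79.9 kN/m
FS = 79.9 / 97.7 = 0.818

FS = 0.82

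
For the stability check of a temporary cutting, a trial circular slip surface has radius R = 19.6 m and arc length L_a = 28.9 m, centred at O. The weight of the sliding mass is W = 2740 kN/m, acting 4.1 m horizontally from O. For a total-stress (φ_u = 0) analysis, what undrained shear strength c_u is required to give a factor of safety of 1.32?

FS = c_u·L_a·R / (W·d), so c_u = FS·W·d / (L_a·R).
c_u = 1.32·2740·4.1 / (28.90·19.6) = 14828.9 / 566.44 = 26.18 kPa

c_u = 26.2 kPa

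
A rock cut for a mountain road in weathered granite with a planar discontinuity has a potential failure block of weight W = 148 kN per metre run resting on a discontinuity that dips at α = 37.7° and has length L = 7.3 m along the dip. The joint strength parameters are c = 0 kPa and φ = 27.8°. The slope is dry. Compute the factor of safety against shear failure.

FS = 0.68

Resolving the block weight along and normal to the plane and applying the Mohr–Coulomb strength on the joint:
N' = W cosα = 148·cos37.7° = 117.1 kN/m
Driving force T = W sinα = 148·sin37.7° = 90.5 kN/m
Resisting force R = c·L + N'·tanφ = 0·7.3 + 117.1·tan27.8° = 0.0 + 61.7 = 61.7 kN/m
FS = R / T = 61.7 / 90.5 = 0.682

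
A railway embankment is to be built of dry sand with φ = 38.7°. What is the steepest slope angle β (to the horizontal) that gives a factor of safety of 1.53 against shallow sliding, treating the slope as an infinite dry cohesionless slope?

For an infinite dry cohesionless slope FS = tanφ/tanβ, so tanβ = tanφ / FS.
tanβ = tan38.7° / 1.53 = 0.8012 / 1.53 = 0.5236
β = arctan(0.5236) = 27.64°

β = 27.6°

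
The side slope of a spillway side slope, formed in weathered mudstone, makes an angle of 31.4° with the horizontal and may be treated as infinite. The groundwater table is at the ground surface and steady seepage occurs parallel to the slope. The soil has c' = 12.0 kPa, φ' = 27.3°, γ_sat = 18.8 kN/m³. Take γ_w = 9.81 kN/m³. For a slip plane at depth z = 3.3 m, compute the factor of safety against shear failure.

With seepage parallel to the slope and the water table at the surface, the effective normal stress on the slip plane uses the buoyant unit weight γ' = γ_sat − γ_w while the driving shear stress uses γ_sat:
FS = [c' + γ' z cos²β tanφ'] / [γ_sat z sinβ cosβ]
γ' = 18.8 − 9.81 = 8.99 kN/m³
Numerator = 12.0 + 8.99·3.3·cos²31.4°·tan27.3° = 12.0 + 8.99·3.3·0.7285·0.5161 = 23.156 kPa
Denominator = 18.8·3.3·sin31.4°·cos31.4° = 18.8·3.3·0.5210·0.8536 = 27.590 kPa
FS = 23.156 / 27.590 = 0.839

FS = 0.84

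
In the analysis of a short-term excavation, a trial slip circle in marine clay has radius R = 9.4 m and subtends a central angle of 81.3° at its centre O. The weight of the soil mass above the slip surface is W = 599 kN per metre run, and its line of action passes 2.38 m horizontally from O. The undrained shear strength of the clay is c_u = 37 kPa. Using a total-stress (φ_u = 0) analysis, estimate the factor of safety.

FS = 3.25

Taking moments about the centre O, the resisting moment is provided by the undrained shear strength acting along the arc:
Arc length L_a = R·θ = 9.4·(81.3°·π/180) = 9.4·1.4190 = 13.34 m
M_R = c_u·L_a·R = 37·13.34·9.4 = 4639.0 kN·m/m
M_D = W·d = 599·2.38 = 1425.6 kN·m/m
FS = M_R / M_D = 4639.0 / 1425.6 = 3.254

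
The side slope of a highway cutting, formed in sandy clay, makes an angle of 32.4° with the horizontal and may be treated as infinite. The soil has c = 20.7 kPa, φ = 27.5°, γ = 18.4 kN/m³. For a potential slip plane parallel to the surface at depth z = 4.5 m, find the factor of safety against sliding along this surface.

FS = 1.37

For an infinite slope with a slip plane parallel to the surface (no pore pressure): FS = [c + γz cos²β tanφ] / [γz sinβ cosβ].
γz = 18.4·4.5 = 82.80 kN/m²
Numerator = 20.7 + 82.80·cos²32.4°·tan27.5° = 20.7 + 82.80·0.7129·0.5206 = 51.428 kPa
Denominator = 82.80·sin32.4°·cos32.4° = 82.80·0.5358·0.8443 = 37.460 kPa
FS = 51.428 / 37.460 = 1.373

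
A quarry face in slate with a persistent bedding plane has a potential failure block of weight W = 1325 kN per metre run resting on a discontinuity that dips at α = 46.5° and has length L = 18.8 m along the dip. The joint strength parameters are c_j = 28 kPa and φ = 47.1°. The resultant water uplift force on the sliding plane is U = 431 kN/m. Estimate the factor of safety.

Resolving the block weight along and normal to the plane and applying the Mohr–Coulomb strength on the joint:
N' = W cosα − U = 1325·cos46.5° − 431 = 481.1 kN/m
Driving force T = W sinα = 1325·sin46.5° = 961.1 kN/m
Resisting force R = c_j·L + N'·tanφ = 28·18.8 + 481.1·tan47.1° = 526.4 + 517.7 = 1044.1 kN/m
FS = R / T = 1044.1 / 961.1 = 1.086

FS = 1.09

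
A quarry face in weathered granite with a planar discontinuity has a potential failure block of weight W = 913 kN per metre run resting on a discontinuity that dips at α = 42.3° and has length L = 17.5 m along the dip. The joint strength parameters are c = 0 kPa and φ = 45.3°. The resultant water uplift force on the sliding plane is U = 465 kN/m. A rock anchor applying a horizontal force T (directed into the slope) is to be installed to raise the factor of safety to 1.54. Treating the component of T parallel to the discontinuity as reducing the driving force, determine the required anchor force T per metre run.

T = 403 kN/m

Resolving forces along and normal to the sliding plane, with the horizontal anchor force T adding T·sinα to the effective normal force and T·cosα acting up the plane against the driving force:
FS = [cL + (W cosα − U + T sinα) tanφ] / [W sinα − T cosα]
Without the anchor: N' = 210.3 kN/m, driving T_d = 614.5 kN/m, resisting R = 0·17.5 + 210.3·tan45.3° = 212.5 kN/m, FS = 0.35.
Setting FS = 1.54 and solving for T:
1.54·(614.5 − T cos42.3°) = 212.5 + T sin42.3°·tan45.3°
T·(sin42.3°·tan45.3° + 1.54·cos42.3°) = 1.54·614.5 − 212.5
T·(0.6730·1.0105 + 1.54·0.7396) = 946.3 − 212.5 = 733.8
T·1.8191 = 733.8
T = 403.4 kN/m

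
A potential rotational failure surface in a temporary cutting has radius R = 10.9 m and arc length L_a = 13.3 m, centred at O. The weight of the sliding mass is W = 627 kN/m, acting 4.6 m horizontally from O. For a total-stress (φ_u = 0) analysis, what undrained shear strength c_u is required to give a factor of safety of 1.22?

c_u = 24.3 kPa

FS = c_u·L_a·R / (W·d), so c_u = FS·W·d / (L_a·R).
c_u = 1.22·627·4.6 / (13.30·10.9) = 3518.7 / 144.97 = 24.27 kPa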